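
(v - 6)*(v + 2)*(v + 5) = v^3 + v^2 - 32*v - 60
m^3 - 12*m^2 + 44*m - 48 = (m - 6)*(m - 4)*(m - 2)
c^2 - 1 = (c - 1)*(c + 1)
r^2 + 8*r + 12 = (r + 2)*(r + 6)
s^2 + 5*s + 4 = (s + 1)*(s + 4)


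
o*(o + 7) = o^2 + 7*o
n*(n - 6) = n^2 - 6*n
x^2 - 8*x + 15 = (x - 5)*(x - 3)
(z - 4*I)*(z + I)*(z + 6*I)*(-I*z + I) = -I*z^4 + 3*z^3 + I*z^3 - 3*z^2 - 22*I*z^2 + 24*z + 22*I*z - 24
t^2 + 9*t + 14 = (t + 2)*(t + 7)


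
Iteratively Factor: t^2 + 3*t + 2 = (t + 2)*(t + 1)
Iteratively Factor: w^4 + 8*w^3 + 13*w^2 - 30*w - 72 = (w + 3)*(w^3 + 5*w^2 - 2*w - 24) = (w + 3)^2*(w^2 + 2*w - 8) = (w - 2)*(w + 3)^2*(w + 4)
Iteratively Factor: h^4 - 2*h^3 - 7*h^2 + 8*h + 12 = (h - 2)*(h^3 - 7*h - 6) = (h - 2)*(h + 2)*(h^2 - 2*h - 3) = (h - 2)*(h + 1)*(h + 2)*(h - 3)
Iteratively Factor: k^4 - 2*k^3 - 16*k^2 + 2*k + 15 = (k - 1)*(k^3 - k^2 - 17*k - 15) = (k - 5)*(k - 1)*(k^2 + 4*k + 3) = (k - 5)*(k - 1)*(k + 3)*(k + 1)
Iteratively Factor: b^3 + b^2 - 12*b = (b + 4)*(b^2 - 3*b) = b*(b + 4)*(b - 3)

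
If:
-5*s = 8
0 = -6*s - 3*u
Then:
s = -8/5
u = 16/5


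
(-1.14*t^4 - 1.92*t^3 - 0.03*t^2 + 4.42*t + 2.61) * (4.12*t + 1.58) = -4.6968*t^5 - 9.7116*t^4 - 3.1572*t^3 + 18.163*t^2 + 17.7368*t + 4.1238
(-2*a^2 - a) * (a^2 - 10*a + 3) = -2*a^4 + 19*a^3 + 4*a^2 - 3*a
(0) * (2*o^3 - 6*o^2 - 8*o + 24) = 0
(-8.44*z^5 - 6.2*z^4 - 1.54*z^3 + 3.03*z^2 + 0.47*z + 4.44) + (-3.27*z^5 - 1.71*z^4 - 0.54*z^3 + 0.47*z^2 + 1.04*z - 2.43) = -11.71*z^5 - 7.91*z^4 - 2.08*z^3 + 3.5*z^2 + 1.51*z + 2.01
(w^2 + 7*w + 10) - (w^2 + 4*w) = 3*w + 10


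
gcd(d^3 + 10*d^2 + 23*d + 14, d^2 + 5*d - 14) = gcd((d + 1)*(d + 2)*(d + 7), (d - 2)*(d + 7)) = d + 7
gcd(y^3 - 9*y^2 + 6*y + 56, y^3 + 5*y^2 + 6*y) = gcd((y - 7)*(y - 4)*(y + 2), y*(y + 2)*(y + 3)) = y + 2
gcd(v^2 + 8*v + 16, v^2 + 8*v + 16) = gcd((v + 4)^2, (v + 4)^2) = v^2 + 8*v + 16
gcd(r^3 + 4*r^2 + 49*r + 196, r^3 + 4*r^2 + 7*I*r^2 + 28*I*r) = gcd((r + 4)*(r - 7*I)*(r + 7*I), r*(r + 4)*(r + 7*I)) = r^2 + r*(4 + 7*I) + 28*I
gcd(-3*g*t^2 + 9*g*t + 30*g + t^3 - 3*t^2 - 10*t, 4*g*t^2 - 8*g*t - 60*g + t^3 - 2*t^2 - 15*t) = t - 5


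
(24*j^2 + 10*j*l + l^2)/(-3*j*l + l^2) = (-24*j^2 - 10*j*l - l^2)/(l*(3*j - l))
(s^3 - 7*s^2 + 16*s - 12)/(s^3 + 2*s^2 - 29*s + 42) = (s - 2)/(s + 7)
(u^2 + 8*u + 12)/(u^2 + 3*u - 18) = (u + 2)/(u - 3)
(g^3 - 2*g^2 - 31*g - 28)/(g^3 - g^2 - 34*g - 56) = (g + 1)/(g + 2)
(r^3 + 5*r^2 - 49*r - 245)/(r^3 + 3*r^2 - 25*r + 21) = (r^2 - 2*r - 35)/(r^2 - 4*r + 3)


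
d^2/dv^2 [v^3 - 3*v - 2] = 6*v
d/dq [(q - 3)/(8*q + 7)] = 31/(8*q + 7)^2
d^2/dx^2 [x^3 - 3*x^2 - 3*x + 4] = 6*x - 6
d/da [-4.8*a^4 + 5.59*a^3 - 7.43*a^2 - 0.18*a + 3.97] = -19.2*a^3 + 16.77*a^2 - 14.86*a - 0.18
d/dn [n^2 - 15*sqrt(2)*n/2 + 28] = 2*n - 15*sqrt(2)/2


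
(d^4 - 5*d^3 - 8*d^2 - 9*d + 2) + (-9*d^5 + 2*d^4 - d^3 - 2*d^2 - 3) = -9*d^5 + 3*d^4 - 6*d^3 - 10*d^2 - 9*d - 1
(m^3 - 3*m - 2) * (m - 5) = m^4 - 5*m^3 - 3*m^2 + 13*m + 10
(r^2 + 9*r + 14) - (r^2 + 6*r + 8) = 3*r + 6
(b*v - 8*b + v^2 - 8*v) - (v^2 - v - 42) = b*v - 8*b - 7*v + 42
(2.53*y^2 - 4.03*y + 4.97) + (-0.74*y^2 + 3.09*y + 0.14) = 1.79*y^2 - 0.94*y + 5.11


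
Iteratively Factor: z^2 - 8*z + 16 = (z - 4)*(z - 4)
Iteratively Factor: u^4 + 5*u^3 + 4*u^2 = (u + 1)*(u^3 + 4*u^2) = (u + 1)*(u + 4)*(u^2) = u*(u + 1)*(u + 4)*(u)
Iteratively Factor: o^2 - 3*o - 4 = (o - 4)*(o + 1)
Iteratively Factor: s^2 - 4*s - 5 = (s + 1)*(s - 5)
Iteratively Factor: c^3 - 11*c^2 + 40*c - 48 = (c - 4)*(c^2 - 7*c + 12) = (c - 4)^2*(c - 3)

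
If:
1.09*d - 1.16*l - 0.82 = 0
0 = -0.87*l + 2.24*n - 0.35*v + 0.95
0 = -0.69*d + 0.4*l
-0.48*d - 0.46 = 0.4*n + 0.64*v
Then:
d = -0.90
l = -1.55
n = -0.94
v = 0.55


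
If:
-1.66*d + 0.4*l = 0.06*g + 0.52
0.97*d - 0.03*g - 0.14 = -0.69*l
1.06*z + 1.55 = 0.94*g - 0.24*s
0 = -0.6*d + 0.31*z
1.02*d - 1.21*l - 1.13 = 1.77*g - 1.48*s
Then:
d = -0.24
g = 2.15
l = 0.63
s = 4.02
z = -0.46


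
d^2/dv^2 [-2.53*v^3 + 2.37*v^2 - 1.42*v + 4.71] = 4.74 - 15.18*v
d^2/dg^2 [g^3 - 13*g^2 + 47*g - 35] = 6*g - 26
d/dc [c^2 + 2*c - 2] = 2*c + 2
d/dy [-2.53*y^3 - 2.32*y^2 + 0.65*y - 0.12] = -7.59*y^2 - 4.64*y + 0.65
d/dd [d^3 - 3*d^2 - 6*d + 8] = 3*d^2 - 6*d - 6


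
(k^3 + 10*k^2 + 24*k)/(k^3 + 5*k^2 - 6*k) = (k + 4)/(k - 1)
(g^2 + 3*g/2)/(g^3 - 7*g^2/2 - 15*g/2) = 1/(g - 5)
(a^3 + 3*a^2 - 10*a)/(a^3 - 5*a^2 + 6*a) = (a + 5)/(a - 3)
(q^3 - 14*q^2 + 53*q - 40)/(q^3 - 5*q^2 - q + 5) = (q - 8)/(q + 1)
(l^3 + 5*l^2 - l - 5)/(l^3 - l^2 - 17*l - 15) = (l^2 + 4*l - 5)/(l^2 - 2*l - 15)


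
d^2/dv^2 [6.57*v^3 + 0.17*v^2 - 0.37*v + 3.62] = 39.42*v + 0.34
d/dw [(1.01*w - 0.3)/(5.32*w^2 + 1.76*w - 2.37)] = (-5.3732*w^2 + 3.192*w - 1.8657)/(28.3024*w^4 + 18.7264*w^3 - 22.1192*w^2 - 8.3424*w + 5.6169)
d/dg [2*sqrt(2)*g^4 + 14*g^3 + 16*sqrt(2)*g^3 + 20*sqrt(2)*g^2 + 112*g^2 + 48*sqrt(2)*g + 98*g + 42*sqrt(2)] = 8*sqrt(2)*g^3 + 42*g^2 + 48*sqrt(2)*g^2 + 40*sqrt(2)*g + 224*g + 48*sqrt(2) + 98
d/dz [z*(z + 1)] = 2*z + 1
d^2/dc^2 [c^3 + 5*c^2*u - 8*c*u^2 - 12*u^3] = 6*c + 10*u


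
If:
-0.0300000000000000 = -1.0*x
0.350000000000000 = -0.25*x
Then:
No Solution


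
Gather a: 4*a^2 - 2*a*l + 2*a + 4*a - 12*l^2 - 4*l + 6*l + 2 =4*a^2 + a*(6 - 2*l) - 12*l^2 + 2*l + 2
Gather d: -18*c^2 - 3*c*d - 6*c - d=-18*c^2 - 6*c + d*(-3*c - 1)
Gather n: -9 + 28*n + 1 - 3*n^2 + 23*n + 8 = -3*n^2 + 51*n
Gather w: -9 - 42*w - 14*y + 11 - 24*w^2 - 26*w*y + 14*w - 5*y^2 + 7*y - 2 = -24*w^2 + w*(-26*y - 28) - 5*y^2 - 7*y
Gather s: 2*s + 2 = 2*s + 2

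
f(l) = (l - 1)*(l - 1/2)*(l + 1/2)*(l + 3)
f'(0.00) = -0.50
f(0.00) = 0.75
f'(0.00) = -0.50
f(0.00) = 0.75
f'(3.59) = 238.57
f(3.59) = 215.71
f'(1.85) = 33.34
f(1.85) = 13.08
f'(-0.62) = 4.88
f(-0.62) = -0.52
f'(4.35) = 414.01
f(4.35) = 459.76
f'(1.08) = 4.52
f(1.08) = 0.30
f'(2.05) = 45.85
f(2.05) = 20.96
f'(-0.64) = 5.07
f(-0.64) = -0.62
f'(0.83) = 0.53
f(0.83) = -0.29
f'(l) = (l - 1)*(l - 1/2)*(l + 1/2) + (l - 1)*(l - 1/2)*(l + 3) + (l - 1)*(l + 1/2)*(l + 3) + (l - 1/2)*(l + 1/2)*(l + 3)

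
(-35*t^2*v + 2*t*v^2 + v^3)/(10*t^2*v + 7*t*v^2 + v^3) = (-35*t^2 + 2*t*v + v^2)/(10*t^2 + 7*t*v + v^2)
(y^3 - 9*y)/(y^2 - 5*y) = (y^2 - 9)/(y - 5)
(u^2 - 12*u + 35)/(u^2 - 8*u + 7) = (u - 5)/(u - 1)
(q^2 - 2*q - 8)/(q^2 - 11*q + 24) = (q^2 - 2*q - 8)/(q^2 - 11*q + 24)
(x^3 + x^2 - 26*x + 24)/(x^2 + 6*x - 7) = (x^2 + 2*x - 24)/(x + 7)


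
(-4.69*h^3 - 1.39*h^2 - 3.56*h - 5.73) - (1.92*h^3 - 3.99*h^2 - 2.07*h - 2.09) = -6.61*h^3 + 2.6*h^2 - 1.49*h - 3.64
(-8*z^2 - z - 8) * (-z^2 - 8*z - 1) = 8*z^4 + 65*z^3 + 24*z^2 + 65*z + 8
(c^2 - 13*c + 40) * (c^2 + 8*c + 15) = c^4 - 5*c^3 - 49*c^2 + 125*c + 600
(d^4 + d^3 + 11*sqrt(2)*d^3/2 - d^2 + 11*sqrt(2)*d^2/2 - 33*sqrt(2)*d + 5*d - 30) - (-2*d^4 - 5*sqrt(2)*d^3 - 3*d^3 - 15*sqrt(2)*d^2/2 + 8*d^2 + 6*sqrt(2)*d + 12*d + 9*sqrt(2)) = 3*d^4 + 4*d^3 + 21*sqrt(2)*d^3/2 - 9*d^2 + 13*sqrt(2)*d^2 - 39*sqrt(2)*d - 7*d - 30 - 9*sqrt(2)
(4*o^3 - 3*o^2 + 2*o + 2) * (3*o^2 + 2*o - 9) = 12*o^5 - o^4 - 36*o^3 + 37*o^2 - 14*o - 18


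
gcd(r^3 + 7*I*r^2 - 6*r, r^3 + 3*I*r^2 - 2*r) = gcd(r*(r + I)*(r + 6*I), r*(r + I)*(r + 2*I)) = r^2 + I*r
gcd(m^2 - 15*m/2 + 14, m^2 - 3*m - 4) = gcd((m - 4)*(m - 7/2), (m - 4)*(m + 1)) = m - 4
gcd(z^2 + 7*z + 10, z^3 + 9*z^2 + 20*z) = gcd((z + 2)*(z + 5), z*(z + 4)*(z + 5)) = z + 5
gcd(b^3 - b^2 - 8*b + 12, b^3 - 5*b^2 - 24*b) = b + 3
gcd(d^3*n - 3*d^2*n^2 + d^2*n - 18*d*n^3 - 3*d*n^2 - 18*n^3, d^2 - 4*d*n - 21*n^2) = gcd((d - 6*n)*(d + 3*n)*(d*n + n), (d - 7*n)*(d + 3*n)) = d + 3*n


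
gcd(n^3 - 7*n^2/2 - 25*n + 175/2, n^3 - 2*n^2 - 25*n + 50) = n^2 - 25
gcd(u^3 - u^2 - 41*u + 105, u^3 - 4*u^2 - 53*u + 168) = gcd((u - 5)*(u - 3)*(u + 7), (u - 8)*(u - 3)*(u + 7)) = u^2 + 4*u - 21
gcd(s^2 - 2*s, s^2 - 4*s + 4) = s - 2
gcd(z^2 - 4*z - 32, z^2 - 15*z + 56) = z - 8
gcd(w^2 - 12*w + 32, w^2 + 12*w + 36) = 1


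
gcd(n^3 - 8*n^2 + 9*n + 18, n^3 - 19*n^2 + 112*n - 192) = n - 3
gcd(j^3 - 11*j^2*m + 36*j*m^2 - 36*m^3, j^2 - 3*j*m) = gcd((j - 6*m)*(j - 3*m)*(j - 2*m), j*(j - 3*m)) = j - 3*m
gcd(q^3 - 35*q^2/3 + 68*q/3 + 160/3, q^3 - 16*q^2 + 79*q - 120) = q^2 - 13*q + 40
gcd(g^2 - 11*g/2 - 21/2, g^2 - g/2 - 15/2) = 1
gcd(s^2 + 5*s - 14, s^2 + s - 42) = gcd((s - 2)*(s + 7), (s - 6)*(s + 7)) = s + 7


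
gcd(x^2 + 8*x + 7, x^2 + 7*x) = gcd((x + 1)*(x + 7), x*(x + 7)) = x + 7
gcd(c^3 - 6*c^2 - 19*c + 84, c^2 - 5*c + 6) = c - 3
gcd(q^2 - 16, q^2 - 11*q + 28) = q - 4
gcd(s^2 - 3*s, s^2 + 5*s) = s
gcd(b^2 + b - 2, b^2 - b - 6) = b + 2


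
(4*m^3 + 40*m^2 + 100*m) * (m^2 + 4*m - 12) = 4*m^5 + 56*m^4 + 212*m^3 - 80*m^2 - 1200*m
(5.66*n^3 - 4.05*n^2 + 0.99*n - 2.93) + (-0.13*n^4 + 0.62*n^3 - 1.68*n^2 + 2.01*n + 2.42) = -0.13*n^4 + 6.28*n^3 - 5.73*n^2 + 3.0*n - 0.51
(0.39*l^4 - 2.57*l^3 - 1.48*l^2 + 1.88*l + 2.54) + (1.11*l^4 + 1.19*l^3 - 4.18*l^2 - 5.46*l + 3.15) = 1.5*l^4 - 1.38*l^3 - 5.66*l^2 - 3.58*l + 5.69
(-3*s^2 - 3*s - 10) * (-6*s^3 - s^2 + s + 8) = 18*s^5 + 21*s^4 + 60*s^3 - 17*s^2 - 34*s - 80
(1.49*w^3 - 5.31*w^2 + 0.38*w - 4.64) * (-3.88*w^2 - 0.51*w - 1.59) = -5.7812*w^5 + 19.8429*w^4 - 1.1354*w^3 + 26.2523*w^2 + 1.7622*w + 7.3776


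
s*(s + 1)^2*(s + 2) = s^4 + 4*s^3 + 5*s^2 + 2*s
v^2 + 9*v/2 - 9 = (v - 3/2)*(v + 6)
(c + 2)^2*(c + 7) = c^3 + 11*c^2 + 32*c + 28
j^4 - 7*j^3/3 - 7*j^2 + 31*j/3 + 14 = (j - 3)*(j - 7/3)*(j + 1)*(j + 2)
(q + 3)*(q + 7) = q^2 + 10*q + 21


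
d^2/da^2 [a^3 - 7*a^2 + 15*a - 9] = 6*a - 14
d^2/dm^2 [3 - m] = 0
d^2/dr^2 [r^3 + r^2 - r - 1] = 6*r + 2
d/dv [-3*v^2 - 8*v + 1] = -6*v - 8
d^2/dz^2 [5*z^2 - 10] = 10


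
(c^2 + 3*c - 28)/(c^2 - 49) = (c - 4)/(c - 7)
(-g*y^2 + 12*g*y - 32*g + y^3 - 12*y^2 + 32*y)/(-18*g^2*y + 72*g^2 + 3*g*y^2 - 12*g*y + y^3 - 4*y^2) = (-g*y + 8*g + y^2 - 8*y)/(-18*g^2 + 3*g*y + y^2)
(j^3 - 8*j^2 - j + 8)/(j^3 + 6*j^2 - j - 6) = (j - 8)/(j + 6)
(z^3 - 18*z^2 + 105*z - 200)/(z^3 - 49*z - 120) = (z^2 - 10*z + 25)/(z^2 + 8*z + 15)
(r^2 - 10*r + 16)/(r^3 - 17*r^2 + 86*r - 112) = 1/(r - 7)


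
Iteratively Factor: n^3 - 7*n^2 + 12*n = (n - 4)*(n^2 - 3*n) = (n - 4)*(n - 3)*(n)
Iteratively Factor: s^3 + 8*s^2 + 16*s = (s + 4)*(s^2 + 4*s) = s*(s + 4)*(s + 4)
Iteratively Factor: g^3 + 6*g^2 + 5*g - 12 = (g - 1)*(g^2 + 7*g + 12) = (g - 1)*(g + 4)*(g + 3)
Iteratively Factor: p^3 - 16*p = (p - 4)*(p^2 + 4*p) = (p - 4)*(p + 4)*(p)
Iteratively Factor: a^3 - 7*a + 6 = (a - 1)*(a^2 + a - 6) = (a - 1)*(a + 3)*(a - 2)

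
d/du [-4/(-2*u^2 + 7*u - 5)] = 4*(7 - 4*u)/(2*u^2 - 7*u + 5)^2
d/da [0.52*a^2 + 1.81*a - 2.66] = 1.04*a + 1.81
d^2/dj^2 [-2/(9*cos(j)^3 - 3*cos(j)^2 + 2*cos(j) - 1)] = 2*((-35*cos(j) + 24*cos(2*j) - 81*cos(3*j))*(9*cos(j)^3 - 3*cos(j)^2 + 2*cos(j) - 1)/4 - 2*(27*cos(j)^2 - 6*cos(j) + 2)^2*sin(j)^2)/(9*cos(j)^3 - 3*cos(j)^2 + 2*cos(j) - 1)^3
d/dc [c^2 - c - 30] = 2*c - 1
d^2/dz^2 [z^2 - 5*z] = 2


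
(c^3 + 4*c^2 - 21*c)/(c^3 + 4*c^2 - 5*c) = (c^2 + 4*c - 21)/(c^2 + 4*c - 5)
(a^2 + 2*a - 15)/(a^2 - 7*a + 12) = (a + 5)/(a - 4)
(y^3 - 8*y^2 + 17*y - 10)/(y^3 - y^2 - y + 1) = (y^2 - 7*y + 10)/(y^2 - 1)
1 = 1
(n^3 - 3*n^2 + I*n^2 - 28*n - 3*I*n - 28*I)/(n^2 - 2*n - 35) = (n^2 + n*(4 + I) + 4*I)/(n + 5)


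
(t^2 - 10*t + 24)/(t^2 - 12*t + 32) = (t - 6)/(t - 8)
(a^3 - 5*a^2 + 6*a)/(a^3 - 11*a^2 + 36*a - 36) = a/(a - 6)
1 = 1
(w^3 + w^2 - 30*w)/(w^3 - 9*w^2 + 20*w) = (w + 6)/(w - 4)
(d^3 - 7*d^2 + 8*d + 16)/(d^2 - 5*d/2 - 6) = 2*(d^2 - 3*d - 4)/(2*d + 3)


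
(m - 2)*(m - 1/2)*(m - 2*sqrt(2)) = m^3 - 2*sqrt(2)*m^2 - 5*m^2/2 + m + 5*sqrt(2)*m - 2*sqrt(2)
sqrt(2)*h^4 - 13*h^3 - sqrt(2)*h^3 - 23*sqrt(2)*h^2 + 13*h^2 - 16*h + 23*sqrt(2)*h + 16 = (h - 1)*(h - 8*sqrt(2))*(h + sqrt(2))*(sqrt(2)*h + 1)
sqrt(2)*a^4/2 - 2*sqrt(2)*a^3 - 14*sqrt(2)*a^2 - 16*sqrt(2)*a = a*(a - 8)*(a + 2)*(sqrt(2)*a/2 + sqrt(2))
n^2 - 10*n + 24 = (n - 6)*(n - 4)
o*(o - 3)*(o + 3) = o^3 - 9*o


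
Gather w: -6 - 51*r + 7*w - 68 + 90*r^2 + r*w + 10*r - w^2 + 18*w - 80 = 90*r^2 - 41*r - w^2 + w*(r + 25) - 154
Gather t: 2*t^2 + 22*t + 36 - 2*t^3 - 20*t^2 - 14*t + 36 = -2*t^3 - 18*t^2 + 8*t + 72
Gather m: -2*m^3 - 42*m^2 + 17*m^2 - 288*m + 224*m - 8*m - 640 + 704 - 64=-2*m^3 - 25*m^2 - 72*m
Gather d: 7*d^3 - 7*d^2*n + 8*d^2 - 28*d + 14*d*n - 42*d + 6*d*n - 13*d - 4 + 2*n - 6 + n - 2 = 7*d^3 + d^2*(8 - 7*n) + d*(20*n - 83) + 3*n - 12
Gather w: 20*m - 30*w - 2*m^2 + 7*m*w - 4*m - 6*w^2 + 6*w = -2*m^2 + 16*m - 6*w^2 + w*(7*m - 24)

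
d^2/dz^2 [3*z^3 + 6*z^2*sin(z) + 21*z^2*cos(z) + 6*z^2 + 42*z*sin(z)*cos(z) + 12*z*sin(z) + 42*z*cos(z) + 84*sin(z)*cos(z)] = -6*z^2*sin(z) - 21*z^2*cos(z) - 96*z*sin(z) - 84*z*sin(2*z) - 18*z*cos(z) + 18*z - 72*sin(z) - 168*sin(2*z) + 66*cos(z) + 84*cos(2*z) + 12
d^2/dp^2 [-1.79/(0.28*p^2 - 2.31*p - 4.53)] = (-0.280672*p^2 + 2.315544*p + 1.79*(0.56*p - 2.31)*(1.12*p - 4.62) + 4.540872)/(-0.28*p^2 + 2.31*p + 4.53)^3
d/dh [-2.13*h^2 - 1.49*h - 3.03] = -4.26*h - 1.49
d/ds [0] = 0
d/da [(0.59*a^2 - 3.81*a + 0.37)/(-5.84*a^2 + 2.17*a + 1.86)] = (-20.9701*a^2 + 6.5164*a - 7.8895)/(34.1056*a^4 - 25.3456*a^3 - 17.0159*a^2 + 8.0724*a + 3.4596)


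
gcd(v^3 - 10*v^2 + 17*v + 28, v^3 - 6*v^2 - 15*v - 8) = v + 1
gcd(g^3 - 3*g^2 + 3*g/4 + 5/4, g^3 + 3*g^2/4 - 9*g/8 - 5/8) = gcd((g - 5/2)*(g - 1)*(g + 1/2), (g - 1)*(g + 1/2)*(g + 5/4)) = g^2 - g/2 - 1/2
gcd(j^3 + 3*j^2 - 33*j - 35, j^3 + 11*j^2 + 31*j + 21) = j^2 + 8*j + 7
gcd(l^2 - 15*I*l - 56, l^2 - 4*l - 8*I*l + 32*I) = l - 8*I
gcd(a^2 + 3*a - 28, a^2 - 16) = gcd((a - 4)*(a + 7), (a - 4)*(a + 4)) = a - 4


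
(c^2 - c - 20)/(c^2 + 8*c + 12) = (c^2 - c - 20)/(c^2 + 8*c + 12)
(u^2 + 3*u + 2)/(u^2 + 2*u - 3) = (u^2 + 3*u + 2)/(u^2 + 2*u - 3)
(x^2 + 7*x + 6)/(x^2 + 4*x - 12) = (x + 1)/(x - 2)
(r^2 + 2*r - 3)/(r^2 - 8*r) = (r^2 + 2*r - 3)/(r*(r - 8))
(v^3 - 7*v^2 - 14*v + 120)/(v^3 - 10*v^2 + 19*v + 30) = (v + 4)/(v + 1)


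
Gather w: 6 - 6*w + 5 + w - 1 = 10 - 5*w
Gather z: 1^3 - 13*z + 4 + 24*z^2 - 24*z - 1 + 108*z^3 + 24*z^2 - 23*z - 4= 108*z^3 + 48*z^2 - 60*z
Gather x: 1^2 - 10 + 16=7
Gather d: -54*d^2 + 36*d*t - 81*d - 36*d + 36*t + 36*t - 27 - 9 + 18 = -54*d^2 + d*(36*t - 117) + 72*t - 18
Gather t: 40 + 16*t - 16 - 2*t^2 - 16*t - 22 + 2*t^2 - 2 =0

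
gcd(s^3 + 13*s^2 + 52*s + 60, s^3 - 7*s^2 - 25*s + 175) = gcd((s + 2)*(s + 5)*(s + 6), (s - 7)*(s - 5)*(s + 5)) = s + 5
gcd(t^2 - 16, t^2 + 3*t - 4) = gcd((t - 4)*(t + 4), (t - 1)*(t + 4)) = t + 4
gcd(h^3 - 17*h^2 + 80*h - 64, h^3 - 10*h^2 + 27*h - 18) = h - 1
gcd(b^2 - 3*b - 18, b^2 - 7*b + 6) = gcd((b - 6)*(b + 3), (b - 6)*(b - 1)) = b - 6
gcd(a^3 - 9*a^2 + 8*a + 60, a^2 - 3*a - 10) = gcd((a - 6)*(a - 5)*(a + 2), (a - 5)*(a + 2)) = a^2 - 3*a - 10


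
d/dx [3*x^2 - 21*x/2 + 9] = 6*x - 21/2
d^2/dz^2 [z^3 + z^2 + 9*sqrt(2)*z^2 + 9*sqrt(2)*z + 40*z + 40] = 6*z + 2 + 18*sqrt(2)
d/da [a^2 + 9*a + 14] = 2*a + 9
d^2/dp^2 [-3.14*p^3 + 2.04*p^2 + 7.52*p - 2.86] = 4.08 - 18.84*p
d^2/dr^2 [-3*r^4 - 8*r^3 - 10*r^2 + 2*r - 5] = -36*r^2 - 48*r - 20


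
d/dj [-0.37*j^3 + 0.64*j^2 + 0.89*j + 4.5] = -1.11*j^2 + 1.28*j + 0.89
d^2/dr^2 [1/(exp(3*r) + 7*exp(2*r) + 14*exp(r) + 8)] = (2*(3*exp(2*r) + 14*exp(r) + 14)^2*exp(r) - (9*exp(2*r) + 28*exp(r) + 14)*(exp(3*r) + 7*exp(2*r) + 14*exp(r) + 8))*exp(r)/(exp(3*r) + 7*exp(2*r) + 14*exp(r) + 8)^3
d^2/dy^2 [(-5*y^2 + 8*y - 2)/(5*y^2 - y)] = 2*(175*y^3 - 150*y^2 + 30*y - 2)/(y^3*(125*y^3 - 75*y^2 + 15*y - 1))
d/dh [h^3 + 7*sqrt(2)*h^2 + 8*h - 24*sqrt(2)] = 3*h^2 + 14*sqrt(2)*h + 8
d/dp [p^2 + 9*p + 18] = 2*p + 9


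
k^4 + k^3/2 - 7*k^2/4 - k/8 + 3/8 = (k - 1)*(k - 1/2)*(k + 1/2)*(k + 3/2)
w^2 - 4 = (w - 2)*(w + 2)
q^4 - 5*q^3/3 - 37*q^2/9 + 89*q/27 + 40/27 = (q - 8/3)*(q - 1)*(q + 1/3)*(q + 5/3)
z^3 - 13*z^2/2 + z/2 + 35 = (z - 5)*(z - 7/2)*(z + 2)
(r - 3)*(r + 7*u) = r^2 + 7*r*u - 3*r - 21*u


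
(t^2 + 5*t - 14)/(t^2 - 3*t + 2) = (t + 7)/(t - 1)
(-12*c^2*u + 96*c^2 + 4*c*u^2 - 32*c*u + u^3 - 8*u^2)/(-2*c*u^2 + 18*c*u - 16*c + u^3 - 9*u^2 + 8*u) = (6*c + u)/(u - 1)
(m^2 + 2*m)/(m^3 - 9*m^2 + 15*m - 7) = m*(m + 2)/(m^3 - 9*m^2 + 15*m - 7)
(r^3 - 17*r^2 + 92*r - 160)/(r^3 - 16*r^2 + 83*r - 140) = (r - 8)/(r - 7)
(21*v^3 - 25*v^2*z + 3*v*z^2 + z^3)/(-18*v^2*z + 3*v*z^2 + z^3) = (-7*v^2 + 6*v*z + z^2)/(z*(6*v + z))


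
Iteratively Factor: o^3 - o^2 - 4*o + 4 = (o - 1)*(o^2 - 4) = (o - 2)*(o - 1)*(o + 2)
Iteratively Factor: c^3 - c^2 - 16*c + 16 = (c - 4)*(c^2 + 3*c - 4) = (c - 4)*(c - 1)*(c + 4)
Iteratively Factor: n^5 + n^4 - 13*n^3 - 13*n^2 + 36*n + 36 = (n + 1)*(n^4 - 13*n^2 + 36) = (n + 1)*(n + 3)*(n^3 - 3*n^2 - 4*n + 12) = (n - 2)*(n + 1)*(n + 3)*(n^2 - n - 6) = (n - 3)*(n - 2)*(n + 1)*(n + 3)*(n + 2)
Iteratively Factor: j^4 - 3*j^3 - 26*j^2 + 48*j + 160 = (j - 5)*(j^3 + 2*j^2 - 16*j - 32) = (j - 5)*(j - 4)*(j^2 + 6*j + 8) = (j - 5)*(j - 4)*(j + 4)*(j + 2)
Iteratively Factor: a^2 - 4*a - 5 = (a - 5)*(a + 1)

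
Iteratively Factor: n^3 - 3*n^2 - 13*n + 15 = (n + 3)*(n^2 - 6*n + 5) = (n - 1)*(n + 3)*(n - 5)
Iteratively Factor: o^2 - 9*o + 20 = (o - 5)*(o - 4)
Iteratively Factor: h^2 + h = (h)*(h + 1)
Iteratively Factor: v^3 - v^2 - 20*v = (v)*(v^2 - v - 20) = v*(v + 4)*(v - 5)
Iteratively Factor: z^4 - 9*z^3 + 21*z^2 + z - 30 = (z - 3)*(z^3 - 6*z^2 + 3*z + 10) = (z - 5)*(z - 3)*(z^2 - z - 2) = (z - 5)*(z - 3)*(z + 1)*(z - 2)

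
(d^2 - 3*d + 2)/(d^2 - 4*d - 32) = (-d^2 + 3*d - 2)/(-d^2 + 4*d + 32)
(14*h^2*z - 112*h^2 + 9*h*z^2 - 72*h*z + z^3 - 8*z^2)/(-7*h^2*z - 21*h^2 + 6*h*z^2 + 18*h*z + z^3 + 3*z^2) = (2*h*z - 16*h + z^2 - 8*z)/(-h*z - 3*h + z^2 + 3*z)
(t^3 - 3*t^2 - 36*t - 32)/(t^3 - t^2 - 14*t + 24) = (t^2 - 7*t - 8)/(t^2 - 5*t + 6)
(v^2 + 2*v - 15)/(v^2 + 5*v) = (v - 3)/v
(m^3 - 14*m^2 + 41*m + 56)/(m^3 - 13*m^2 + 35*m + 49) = (m - 8)/(m - 7)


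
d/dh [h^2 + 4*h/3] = 2*h + 4/3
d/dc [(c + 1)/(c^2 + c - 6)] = (c^2 + c - (c + 1)*(2*c + 1) - 6)/(c^2 + c - 6)^2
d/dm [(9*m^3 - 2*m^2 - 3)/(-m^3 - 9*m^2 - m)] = (-83*m^4 - 18*m^3 - 7*m^2 - 54*m - 3)/(m^2*(m^4 + 18*m^3 + 83*m^2 + 18*m + 1))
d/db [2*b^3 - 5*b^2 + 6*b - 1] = 6*b^2 - 10*b + 6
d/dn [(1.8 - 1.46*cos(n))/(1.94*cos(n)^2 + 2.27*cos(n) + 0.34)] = (-2.8324*cos(n)^2 + 6.984*cos(n) + 4.5824)*sin(n)/(3.7636*cos(n)^4 + 8.8076*cos(n)^3 + 6.4721*cos(n)^2 + 1.5436*cos(n) + 0.1156)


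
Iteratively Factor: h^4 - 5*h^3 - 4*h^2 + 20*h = (h - 2)*(h^3 - 3*h^2 - 10*h) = h*(h - 2)*(h^2 - 3*h - 10) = h*(h - 5)*(h - 2)*(h + 2)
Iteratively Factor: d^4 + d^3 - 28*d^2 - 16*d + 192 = (d - 4)*(d^3 + 5*d^2 - 8*d - 48) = (d - 4)*(d + 4)*(d^2 + d - 12) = (d - 4)*(d - 3)*(d + 4)*(d + 4)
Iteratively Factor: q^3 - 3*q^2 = (q)*(q^2 - 3*q) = q*(q - 3)*(q)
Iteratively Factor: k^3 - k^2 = (k - 1)*(k^2) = k*(k - 1)*(k)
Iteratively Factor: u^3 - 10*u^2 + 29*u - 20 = (u - 5)*(u^2 - 5*u + 4) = (u - 5)*(u - 1)*(u - 4)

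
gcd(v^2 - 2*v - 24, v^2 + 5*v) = 1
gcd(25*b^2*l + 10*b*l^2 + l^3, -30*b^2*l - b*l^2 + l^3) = 5*b*l + l^2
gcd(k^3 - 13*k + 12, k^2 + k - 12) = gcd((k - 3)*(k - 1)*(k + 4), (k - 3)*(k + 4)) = k^2 + k - 12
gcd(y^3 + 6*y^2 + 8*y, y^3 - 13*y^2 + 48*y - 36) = 1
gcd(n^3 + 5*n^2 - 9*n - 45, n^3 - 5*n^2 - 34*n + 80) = n + 5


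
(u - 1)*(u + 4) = u^2 + 3*u - 4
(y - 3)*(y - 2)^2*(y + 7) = y^4 - 33*y^2 + 100*y - 84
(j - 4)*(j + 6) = j^2 + 2*j - 24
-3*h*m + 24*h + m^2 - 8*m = (-3*h + m)*(m - 8)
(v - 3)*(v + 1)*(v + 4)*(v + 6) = v^4 + 8*v^3 + v^2 - 78*v - 72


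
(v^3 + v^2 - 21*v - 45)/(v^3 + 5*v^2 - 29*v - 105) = (v + 3)/(v + 7)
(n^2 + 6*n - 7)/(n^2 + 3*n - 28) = (n - 1)/(n - 4)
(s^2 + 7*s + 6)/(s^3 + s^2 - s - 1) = (s + 6)/(s^2 - 1)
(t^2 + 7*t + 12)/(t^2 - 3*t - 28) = (t + 3)/(t - 7)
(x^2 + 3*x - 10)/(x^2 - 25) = (x - 2)/(x - 5)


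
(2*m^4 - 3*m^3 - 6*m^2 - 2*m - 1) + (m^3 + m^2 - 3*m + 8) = 2*m^4 - 2*m^3 - 5*m^2 - 5*m + 7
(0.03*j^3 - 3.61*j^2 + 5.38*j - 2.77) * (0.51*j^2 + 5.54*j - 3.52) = 0.0153*j^5 - 1.6749*j^4 - 17.3612*j^3 + 41.0997*j^2 - 34.2834*j + 9.7504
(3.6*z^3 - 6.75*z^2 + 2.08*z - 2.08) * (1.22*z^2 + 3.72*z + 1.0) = 4.392*z^5 + 5.157*z^4 - 18.9724*z^3 - 1.55*z^2 - 5.6576*z - 2.08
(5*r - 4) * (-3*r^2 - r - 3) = -15*r^3 + 7*r^2 - 11*r + 12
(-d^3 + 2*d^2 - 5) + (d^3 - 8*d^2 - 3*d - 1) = -6*d^2 - 3*d - 6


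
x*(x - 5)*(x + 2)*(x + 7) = x^4 + 4*x^3 - 31*x^2 - 70*x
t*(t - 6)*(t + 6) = t^3 - 36*t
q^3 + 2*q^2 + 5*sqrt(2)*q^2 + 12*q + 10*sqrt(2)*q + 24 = (q + 2)*(q + 2*sqrt(2))*(q + 3*sqrt(2))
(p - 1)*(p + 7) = p^2 + 6*p - 7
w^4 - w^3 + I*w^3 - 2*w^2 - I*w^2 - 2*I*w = w*(w - 2)*(w + 1)*(w + I)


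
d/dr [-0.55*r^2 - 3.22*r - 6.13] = -1.1*r - 3.22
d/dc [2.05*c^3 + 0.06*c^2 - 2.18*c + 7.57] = 6.15*c^2 + 0.12*c - 2.18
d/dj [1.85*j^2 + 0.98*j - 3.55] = 3.7*j + 0.98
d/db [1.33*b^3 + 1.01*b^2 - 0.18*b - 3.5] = 3.99*b^2 + 2.02*b - 0.18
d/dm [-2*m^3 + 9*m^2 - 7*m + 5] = -6*m^2 + 18*m - 7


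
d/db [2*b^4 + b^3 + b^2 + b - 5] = 8*b^3 + 3*b^2 + 2*b + 1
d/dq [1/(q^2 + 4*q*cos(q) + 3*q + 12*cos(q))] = (4*q*sin(q) - 2*q + 12*sin(q) - 4*cos(q) - 3)/((q + 3)^2*(q + 4*cos(q))^2)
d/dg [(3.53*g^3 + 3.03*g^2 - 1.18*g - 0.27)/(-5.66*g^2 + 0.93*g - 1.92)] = (-19.9798*g^4 + 6.5658*g^3 - 24.1937*g^2 - 14.6916*g + 2.5167)/(32.0356*g^4 - 10.5276*g^3 + 22.5993*g^2 - 3.5712*g + 3.6864)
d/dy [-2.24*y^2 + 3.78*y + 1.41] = 3.78 - 4.48*y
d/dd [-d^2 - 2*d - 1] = -2*d - 2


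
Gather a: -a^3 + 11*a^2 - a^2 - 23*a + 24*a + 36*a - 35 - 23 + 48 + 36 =-a^3 + 10*a^2 + 37*a + 26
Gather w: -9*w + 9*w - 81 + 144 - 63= 0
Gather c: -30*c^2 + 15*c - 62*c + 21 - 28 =-30*c^2 - 47*c - 7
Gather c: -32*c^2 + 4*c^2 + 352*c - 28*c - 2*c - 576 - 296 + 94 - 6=-28*c^2 + 322*c - 784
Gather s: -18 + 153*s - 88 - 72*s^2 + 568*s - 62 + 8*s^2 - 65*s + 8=-64*s^2 + 656*s - 160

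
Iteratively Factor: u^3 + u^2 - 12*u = (u + 4)*(u^2 - 3*u) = u*(u + 4)*(u - 3)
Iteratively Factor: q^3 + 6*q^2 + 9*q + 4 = (q + 4)*(q^2 + 2*q + 1) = (q + 1)*(q + 4)*(q + 1)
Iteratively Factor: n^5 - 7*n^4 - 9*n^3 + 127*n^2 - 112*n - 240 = (n + 4)*(n^4 - 11*n^3 + 35*n^2 - 13*n - 60) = (n - 5)*(n + 4)*(n^3 - 6*n^2 + 5*n + 12) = (n - 5)*(n - 4)*(n + 4)*(n^2 - 2*n - 3) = (n - 5)*(n - 4)*(n - 3)*(n + 4)*(n + 1)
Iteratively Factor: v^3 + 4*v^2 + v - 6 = (v - 1)*(v^2 + 5*v + 6) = (v - 1)*(v + 2)*(v + 3)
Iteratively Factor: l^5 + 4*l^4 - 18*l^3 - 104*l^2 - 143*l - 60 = (l - 5)*(l^4 + 9*l^3 + 27*l^2 + 31*l + 12) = (l - 5)*(l + 1)*(l^3 + 8*l^2 + 19*l + 12) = (l - 5)*(l + 1)*(l + 3)*(l^2 + 5*l + 4) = (l - 5)*(l + 1)*(l + 3)*(l + 4)*(l + 1)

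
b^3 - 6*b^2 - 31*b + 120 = (b - 8)*(b - 3)*(b + 5)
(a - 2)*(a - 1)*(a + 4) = a^3 + a^2 - 10*a + 8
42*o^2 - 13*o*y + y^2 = (-7*o + y)*(-6*o + y)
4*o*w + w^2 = w*(4*o + w)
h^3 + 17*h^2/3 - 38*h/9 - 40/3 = (h - 5/3)*(h + 4/3)*(h + 6)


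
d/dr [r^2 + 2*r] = 2*r + 2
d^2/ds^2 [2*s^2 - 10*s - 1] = 4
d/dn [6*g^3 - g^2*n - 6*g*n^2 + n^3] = -g^2 - 12*g*n + 3*n^2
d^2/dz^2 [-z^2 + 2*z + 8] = -2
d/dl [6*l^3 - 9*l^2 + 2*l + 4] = 18*l^2 - 18*l + 2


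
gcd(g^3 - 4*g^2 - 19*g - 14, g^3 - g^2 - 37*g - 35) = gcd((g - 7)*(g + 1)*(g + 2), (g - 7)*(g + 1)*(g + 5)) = g^2 - 6*g - 7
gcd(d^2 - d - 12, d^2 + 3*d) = d + 3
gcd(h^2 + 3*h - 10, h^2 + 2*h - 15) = h + 5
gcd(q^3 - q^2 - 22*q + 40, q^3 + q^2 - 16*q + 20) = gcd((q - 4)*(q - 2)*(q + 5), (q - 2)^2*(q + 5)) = q^2 + 3*q - 10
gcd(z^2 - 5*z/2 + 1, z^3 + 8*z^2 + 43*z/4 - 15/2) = z - 1/2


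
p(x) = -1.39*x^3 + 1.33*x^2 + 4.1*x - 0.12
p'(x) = -4.17*x^2 + 2.66*x + 4.1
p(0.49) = 2.04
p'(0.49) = 4.40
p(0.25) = 0.97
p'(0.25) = 4.50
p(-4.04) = 96.68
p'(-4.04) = -74.71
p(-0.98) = -1.55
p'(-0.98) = -2.51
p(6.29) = -267.62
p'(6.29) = -144.15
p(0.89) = 3.60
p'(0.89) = 3.16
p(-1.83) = 5.35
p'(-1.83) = -14.73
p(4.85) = -107.53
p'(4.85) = -81.09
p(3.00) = -13.38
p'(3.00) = -25.45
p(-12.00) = 2544.12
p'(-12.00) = -628.30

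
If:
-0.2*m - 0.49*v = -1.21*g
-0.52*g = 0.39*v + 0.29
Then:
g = -0.75*v - 0.557692307692308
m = -6.9875*v - 3.37403846153846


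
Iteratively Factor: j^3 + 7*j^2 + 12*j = (j + 4)*(j^2 + 3*j) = (j + 3)*(j + 4)*(j)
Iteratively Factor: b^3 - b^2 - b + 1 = (b + 1)*(b^2 - 2*b + 1) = (b - 1)*(b + 1)*(b - 1)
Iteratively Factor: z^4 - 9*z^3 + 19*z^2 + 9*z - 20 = (z - 5)*(z^3 - 4*z^2 - z + 4) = (z - 5)*(z + 1)*(z^2 - 5*z + 4) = (z - 5)*(z - 4)*(z + 1)*(z - 1)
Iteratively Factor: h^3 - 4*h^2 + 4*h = (h - 2)*(h^2 - 2*h) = (h - 2)^2*(h)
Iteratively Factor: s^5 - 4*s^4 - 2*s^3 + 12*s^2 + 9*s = (s - 3)*(s^4 - s^3 - 5*s^2 - 3*s) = (s - 3)*(s + 1)*(s^3 - 2*s^2 - 3*s) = s*(s - 3)*(s + 1)*(s^2 - 2*s - 3) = s*(s - 3)^2*(s + 1)*(s + 1)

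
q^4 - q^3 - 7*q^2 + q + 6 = (q - 3)*(q - 1)*(q + 1)*(q + 2)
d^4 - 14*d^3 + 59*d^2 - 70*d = d*(d - 7)*(d - 5)*(d - 2)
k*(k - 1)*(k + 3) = k^3 + 2*k^2 - 3*k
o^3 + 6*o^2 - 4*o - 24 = (o - 2)*(o + 2)*(o + 6)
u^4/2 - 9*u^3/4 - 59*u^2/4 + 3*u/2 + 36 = (u/2 + 1)*(u - 8)*(u - 3/2)*(u + 3)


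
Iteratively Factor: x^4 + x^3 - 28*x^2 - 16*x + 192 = (x - 3)*(x^3 + 4*x^2 - 16*x - 64) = (x - 4)*(x - 3)*(x^2 + 8*x + 16) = (x - 4)*(x - 3)*(x + 4)*(x + 4)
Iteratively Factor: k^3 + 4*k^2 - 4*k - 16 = (k + 2)*(k^2 + 2*k - 8) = (k + 2)*(k + 4)*(k - 2)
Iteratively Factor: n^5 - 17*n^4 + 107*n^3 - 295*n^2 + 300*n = (n - 5)*(n^4 - 12*n^3 + 47*n^2 - 60*n) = (n - 5)*(n - 3)*(n^3 - 9*n^2 + 20*n) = (n - 5)*(n - 4)*(n - 3)*(n^2 - 5*n) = n*(n - 5)*(n - 4)*(n - 3)*(n - 5)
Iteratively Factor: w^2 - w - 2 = (w - 2)*(w + 1)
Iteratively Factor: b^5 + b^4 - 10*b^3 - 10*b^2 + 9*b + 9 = (b + 1)*(b^4 - 10*b^2 + 9) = (b + 1)*(b + 3)*(b^3 - 3*b^2 - b + 3) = (b + 1)^2*(b + 3)*(b^2 - 4*b + 3) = (b - 3)*(b + 1)^2*(b + 3)*(b - 1)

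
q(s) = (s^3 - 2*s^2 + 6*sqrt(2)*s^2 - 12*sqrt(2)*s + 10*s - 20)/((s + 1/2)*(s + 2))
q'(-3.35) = 6.58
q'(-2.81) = 14.95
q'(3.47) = 1.90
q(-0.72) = 42.59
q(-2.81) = 15.29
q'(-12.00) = 1.15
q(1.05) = -4.02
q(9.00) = 11.21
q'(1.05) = 6.02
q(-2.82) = 15.14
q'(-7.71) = 1.44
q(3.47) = 3.49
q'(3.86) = 1.76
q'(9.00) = 1.18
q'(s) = (3*s^2 - 4*s + 12*sqrt(2)*s - 12*sqrt(2) + 10)/((s + 1/2)*(s + 2)) - (s^3 - 2*s^2 + 6*sqrt(2)*s^2 - 12*sqrt(2)*s + 10*s - 20)/((s + 1/2)*(s + 2)^2) - (s^3 - 2*s^2 + 6*sqrt(2)*s^2 - 12*sqrt(2)*s + 10*s - 20)/((s + 1/2)^2*(s + 2)) = 4*(s^4 + 5*s^3 - 12*s^2 + 27*sqrt(2)*s^2 + 12*sqrt(2)*s + 36*s - 12*sqrt(2) + 60)/(4*s^4 + 20*s^3 + 33*s^2 + 20*s + 4)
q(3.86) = 4.20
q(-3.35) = 10.02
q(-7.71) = -0.95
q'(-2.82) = 14.64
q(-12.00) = -6.35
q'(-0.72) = 212.70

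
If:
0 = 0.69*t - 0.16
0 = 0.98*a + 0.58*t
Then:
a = -0.14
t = 0.23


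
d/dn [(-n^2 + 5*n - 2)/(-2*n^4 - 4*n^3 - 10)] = (-n^2*(2*n + 3)*(n^2 - 5*n + 2) + (2*n - 5)*(n^4 + 2*n^3 + 5)/2)/(n^4 + 2*n^3 + 5)^2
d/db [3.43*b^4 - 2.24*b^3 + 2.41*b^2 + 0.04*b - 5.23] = 13.72*b^3 - 6.72*b^2 + 4.82*b + 0.04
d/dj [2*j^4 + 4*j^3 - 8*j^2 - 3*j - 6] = 8*j^3 + 12*j^2 - 16*j - 3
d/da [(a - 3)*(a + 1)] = 2*a - 2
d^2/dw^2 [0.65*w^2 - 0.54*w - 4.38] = 1.30000000000000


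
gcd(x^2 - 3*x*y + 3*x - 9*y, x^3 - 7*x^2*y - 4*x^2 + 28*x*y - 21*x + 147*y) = x + 3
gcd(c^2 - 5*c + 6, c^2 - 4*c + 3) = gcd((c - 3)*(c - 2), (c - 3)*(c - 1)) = c - 3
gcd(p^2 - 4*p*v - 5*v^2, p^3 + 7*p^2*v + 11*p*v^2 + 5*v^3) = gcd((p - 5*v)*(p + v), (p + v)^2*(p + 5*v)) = p + v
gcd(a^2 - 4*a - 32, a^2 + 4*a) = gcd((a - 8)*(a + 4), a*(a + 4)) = a + 4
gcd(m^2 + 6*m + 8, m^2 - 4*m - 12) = m + 2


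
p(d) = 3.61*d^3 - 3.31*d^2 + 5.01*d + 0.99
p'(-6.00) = 434.61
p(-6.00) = -927.99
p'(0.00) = 5.01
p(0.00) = 0.99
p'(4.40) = 185.55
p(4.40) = 266.47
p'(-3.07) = 127.41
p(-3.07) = -150.04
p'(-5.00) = 308.86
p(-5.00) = -558.06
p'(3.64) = 124.41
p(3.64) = 149.48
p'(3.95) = 147.84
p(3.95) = 191.62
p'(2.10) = 38.87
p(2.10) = 30.35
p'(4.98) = 240.63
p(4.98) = 389.71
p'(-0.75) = 16.07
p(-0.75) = -6.15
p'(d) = 10.83*d^2 - 6.62*d + 5.01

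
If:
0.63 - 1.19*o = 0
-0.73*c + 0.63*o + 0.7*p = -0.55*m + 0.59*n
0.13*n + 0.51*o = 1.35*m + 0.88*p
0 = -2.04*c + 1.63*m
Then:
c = 0.202201451289593 - 0.427233613293122*p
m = 0.253061939037282 - 0.534697282894459*p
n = 1.21660513917293*p + 0.551027828464082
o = 0.53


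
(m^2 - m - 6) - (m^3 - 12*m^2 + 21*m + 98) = -m^3 + 13*m^2 - 22*m - 104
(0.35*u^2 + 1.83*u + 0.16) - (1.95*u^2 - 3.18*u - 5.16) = -1.6*u^2 + 5.01*u + 5.32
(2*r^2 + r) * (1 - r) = -2*r^3 + r^2 + r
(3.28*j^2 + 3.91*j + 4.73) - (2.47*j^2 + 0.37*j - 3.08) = 0.81*j^2 + 3.54*j + 7.81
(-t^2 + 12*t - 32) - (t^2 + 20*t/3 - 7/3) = -2*t^2 + 16*t/3 - 89/3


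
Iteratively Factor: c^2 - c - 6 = (c + 2)*(c - 3)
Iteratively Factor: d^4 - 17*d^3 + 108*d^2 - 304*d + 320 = (d - 4)*(d^3 - 13*d^2 + 56*d - 80) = (d - 5)*(d - 4)*(d^2 - 8*d + 16) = (d - 5)*(d - 4)^2*(d - 4)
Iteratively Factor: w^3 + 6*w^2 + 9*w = (w + 3)*(w^2 + 3*w) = w*(w + 3)*(w + 3)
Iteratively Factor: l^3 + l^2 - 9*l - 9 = (l + 1)*(l^2 - 9) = (l - 3)*(l + 1)*(l + 3)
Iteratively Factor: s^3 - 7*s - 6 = (s + 1)*(s^2 - s - 6) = (s - 3)*(s + 1)*(s + 2)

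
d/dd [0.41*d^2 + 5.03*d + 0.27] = 0.82*d + 5.03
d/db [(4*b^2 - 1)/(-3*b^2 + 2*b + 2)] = 2*(4*b^2 + 5*b + 1)/(9*b^4 - 12*b^3 - 8*b^2 + 8*b + 4)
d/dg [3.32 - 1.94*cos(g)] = 1.94*sin(g)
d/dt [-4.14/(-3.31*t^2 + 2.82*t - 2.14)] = (11.6748 - 27.4068*t)/(3.31*t^2 - 2.82*t + 2.14)^2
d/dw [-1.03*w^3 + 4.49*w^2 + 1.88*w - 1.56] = -3.09*w^2 + 8.98*w + 1.88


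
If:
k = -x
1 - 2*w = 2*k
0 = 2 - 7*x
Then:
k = -2/7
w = 11/14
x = 2/7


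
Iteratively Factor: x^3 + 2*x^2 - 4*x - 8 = (x + 2)*(x^2 - 4) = (x - 2)*(x + 2)*(x + 2)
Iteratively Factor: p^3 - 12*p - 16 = (p + 2)*(p^2 - 2*p - 8) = (p - 4)*(p + 2)*(p + 2)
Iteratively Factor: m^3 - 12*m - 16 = (m + 2)*(m^2 - 2*m - 8) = (m + 2)^2*(m - 4)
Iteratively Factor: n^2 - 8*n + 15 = (n - 5)*(n - 3)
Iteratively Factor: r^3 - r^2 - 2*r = (r)*(r^2 - r - 2) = r*(r + 1)*(r - 2)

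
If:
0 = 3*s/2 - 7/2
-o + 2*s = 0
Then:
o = 14/3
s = 7/3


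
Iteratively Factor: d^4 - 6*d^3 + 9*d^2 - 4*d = (d - 1)*(d^3 - 5*d^2 + 4*d) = (d - 4)*(d - 1)*(d^2 - d) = d*(d - 4)*(d - 1)*(d - 1)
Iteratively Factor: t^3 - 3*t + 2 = (t - 1)*(t^2 + t - 2) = (t - 1)^2*(t + 2)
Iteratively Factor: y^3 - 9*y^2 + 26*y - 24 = (y - 2)*(y^2 - 7*y + 12) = (y - 4)*(y - 2)*(y - 3)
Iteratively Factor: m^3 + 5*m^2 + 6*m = (m + 2)*(m^2 + 3*m) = (m + 2)*(m + 3)*(m)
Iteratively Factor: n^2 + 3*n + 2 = (n + 2)*(n + 1)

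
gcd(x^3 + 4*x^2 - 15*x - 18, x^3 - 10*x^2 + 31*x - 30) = x - 3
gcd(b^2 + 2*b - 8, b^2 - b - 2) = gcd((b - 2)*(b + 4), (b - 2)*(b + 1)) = b - 2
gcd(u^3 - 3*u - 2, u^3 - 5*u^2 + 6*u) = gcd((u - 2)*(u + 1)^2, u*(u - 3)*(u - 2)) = u - 2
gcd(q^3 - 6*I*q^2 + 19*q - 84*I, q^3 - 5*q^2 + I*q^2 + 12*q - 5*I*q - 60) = q^2 + I*q + 12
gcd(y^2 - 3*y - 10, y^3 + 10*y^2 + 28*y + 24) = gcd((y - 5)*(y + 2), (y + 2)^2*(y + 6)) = y + 2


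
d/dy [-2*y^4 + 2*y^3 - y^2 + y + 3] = -8*y^3 + 6*y^2 - 2*y + 1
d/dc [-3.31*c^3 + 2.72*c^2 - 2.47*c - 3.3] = -9.93*c^2 + 5.44*c - 2.47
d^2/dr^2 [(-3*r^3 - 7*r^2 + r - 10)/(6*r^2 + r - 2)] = 6*(13*r^3 - 438*r^2 - 60*r - 52)/(216*r^6 + 108*r^5 - 198*r^4 - 71*r^3 + 66*r^2 + 12*r - 8)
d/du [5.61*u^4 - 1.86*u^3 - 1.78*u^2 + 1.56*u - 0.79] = 22.44*u^3 - 5.58*u^2 - 3.56*u + 1.56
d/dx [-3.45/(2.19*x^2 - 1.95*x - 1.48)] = (15.111*x - 6.7275)/(-2.19*x^2 + 1.95*x + 1.48)^2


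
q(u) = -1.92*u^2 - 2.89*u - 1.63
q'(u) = -3.84*u - 2.89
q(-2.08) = -3.93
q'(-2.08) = 5.10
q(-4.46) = -26.93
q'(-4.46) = 14.24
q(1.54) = -10.63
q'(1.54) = -8.80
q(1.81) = -13.15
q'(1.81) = -9.84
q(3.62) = -37.25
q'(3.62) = -16.79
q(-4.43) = -26.51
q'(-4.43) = 14.12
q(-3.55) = -15.57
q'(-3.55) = 10.74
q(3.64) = -37.59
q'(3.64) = -16.87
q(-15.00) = -390.28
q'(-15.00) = 54.71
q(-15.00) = -390.28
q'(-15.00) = 54.71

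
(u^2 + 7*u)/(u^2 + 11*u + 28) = u/(u + 4)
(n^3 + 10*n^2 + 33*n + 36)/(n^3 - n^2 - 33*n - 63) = (n + 4)/(n - 7)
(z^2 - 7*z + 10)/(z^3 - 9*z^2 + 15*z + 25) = (z - 2)/(z^2 - 4*z - 5)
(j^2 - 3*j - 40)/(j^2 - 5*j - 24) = (j + 5)/(j + 3)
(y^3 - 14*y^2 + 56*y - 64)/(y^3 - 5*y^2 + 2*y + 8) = (y - 8)/(y + 1)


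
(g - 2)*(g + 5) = g^2 + 3*g - 10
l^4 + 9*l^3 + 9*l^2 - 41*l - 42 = (l - 2)*(l + 1)*(l + 3)*(l + 7)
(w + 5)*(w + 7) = w^2 + 12*w + 35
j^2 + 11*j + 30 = (j + 5)*(j + 6)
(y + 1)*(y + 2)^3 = y^4 + 7*y^3 + 18*y^2 + 20*y + 8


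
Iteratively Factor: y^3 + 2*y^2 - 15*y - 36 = (y + 3)*(y^2 - y - 12) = (y + 3)^2*(y - 4)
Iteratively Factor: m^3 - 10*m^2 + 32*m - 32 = (m - 2)*(m^2 - 8*m + 16) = (m - 4)*(m - 2)*(m - 4)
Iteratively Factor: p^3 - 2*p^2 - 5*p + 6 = (p + 2)*(p^2 - 4*p + 3) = (p - 3)*(p + 2)*(p - 1)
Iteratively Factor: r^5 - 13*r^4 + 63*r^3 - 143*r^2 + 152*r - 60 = (r - 3)*(r^4 - 10*r^3 + 33*r^2 - 44*r + 20) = (r - 3)*(r - 2)*(r^3 - 8*r^2 + 17*r - 10) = (r - 3)*(r - 2)^2*(r^2 - 6*r + 5) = (r - 3)*(r - 2)^2*(r - 1)*(r - 5)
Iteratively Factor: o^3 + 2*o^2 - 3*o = (o + 3)*(o^2 - o) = (o - 1)*(o + 3)*(o)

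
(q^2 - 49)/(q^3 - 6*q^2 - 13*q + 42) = (q + 7)/(q^2 + q - 6)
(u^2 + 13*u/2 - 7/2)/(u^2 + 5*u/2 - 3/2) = (u + 7)/(u + 3)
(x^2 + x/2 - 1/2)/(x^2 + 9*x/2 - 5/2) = (x + 1)/(x + 5)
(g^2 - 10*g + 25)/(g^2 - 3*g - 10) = (g - 5)/(g + 2)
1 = 1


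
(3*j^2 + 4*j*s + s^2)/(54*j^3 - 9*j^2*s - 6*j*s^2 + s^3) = (j + s)/(18*j^2 - 9*j*s + s^2)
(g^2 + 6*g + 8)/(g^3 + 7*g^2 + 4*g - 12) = (g + 4)/(g^2 + 5*g - 6)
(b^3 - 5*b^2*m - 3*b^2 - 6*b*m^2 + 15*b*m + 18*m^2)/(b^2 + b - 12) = (b^2 - 5*b*m - 6*m^2)/(b + 4)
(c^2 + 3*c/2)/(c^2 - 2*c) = (c + 3/2)/(c - 2)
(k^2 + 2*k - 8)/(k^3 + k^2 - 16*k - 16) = (k - 2)/(k^2 - 3*k - 4)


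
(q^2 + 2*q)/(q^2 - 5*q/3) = 3*(q + 2)/(3*q - 5)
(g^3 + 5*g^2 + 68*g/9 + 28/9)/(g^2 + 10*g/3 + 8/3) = (9*g^2 + 27*g + 14)/(3*(3*g + 4))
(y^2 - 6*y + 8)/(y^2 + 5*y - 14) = (y - 4)/(y + 7)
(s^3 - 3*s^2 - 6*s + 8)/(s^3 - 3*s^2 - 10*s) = (s^2 - 5*s + 4)/(s*(s - 5))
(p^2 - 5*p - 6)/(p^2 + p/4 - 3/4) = 4*(p - 6)/(4*p - 3)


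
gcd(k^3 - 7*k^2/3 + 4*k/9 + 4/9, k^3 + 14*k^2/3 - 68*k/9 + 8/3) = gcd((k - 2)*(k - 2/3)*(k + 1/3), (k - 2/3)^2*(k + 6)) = k - 2/3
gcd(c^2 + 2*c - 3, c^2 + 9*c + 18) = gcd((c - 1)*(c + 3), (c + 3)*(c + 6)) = c + 3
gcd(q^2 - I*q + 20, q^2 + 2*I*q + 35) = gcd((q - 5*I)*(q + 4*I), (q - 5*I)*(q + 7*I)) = q - 5*I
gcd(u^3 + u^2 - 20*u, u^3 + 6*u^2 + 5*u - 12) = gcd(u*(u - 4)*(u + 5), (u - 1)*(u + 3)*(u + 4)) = 1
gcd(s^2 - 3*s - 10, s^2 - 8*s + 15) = s - 5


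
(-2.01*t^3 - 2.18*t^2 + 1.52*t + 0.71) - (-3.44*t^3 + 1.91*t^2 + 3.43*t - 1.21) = 1.43*t^3 - 4.09*t^2 - 1.91*t + 1.92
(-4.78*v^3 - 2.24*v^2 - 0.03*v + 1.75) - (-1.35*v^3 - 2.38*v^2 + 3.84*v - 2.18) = -3.43*v^3 + 0.14*v^2 - 3.87*v + 3.93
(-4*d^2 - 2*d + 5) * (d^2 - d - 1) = -4*d^4 + 2*d^3 + 11*d^2 - 3*d - 5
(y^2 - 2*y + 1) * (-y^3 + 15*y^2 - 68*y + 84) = -y^5 + 17*y^4 - 99*y^3 + 235*y^2 - 236*y + 84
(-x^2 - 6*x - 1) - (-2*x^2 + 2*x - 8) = x^2 - 8*x + 7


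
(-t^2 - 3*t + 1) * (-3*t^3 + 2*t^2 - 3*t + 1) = 3*t^5 + 7*t^4 - 6*t^3 + 10*t^2 - 6*t + 1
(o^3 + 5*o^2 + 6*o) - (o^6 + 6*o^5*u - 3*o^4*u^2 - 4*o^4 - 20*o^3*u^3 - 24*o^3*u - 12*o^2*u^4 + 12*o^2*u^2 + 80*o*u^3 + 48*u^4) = -o^6 - 6*o^5*u + 3*o^4*u^2 + 4*o^4 + 20*o^3*u^3 + 24*o^3*u + o^3 + 12*o^2*u^4 - 12*o^2*u^2 + 5*o^2 - 80*o*u^3 + 6*o - 48*u^4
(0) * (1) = 0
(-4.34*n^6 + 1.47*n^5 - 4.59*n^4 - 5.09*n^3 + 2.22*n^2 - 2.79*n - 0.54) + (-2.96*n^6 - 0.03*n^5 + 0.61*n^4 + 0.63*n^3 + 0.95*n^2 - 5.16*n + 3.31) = -7.3*n^6 + 1.44*n^5 - 3.98*n^4 - 4.46*n^3 + 3.17*n^2 - 7.95*n + 2.77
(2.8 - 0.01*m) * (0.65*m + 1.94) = -0.0065*m^2 + 1.8006*m + 5.432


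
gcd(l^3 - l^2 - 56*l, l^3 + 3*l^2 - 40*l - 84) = l + 7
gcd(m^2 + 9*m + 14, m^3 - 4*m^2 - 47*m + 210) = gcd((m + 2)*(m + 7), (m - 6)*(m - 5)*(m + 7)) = m + 7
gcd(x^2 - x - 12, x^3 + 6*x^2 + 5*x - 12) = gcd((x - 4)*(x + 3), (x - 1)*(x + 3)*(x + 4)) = x + 3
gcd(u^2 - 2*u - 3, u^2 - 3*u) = u - 3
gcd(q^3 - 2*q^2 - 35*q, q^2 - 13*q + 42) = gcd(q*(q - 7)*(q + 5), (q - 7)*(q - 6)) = q - 7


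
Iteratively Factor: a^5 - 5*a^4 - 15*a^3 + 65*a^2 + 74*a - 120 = (a - 1)*(a^4 - 4*a^3 - 19*a^2 + 46*a + 120) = (a - 1)*(a + 3)*(a^3 - 7*a^2 + 2*a + 40) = (a - 1)*(a + 2)*(a + 3)*(a^2 - 9*a + 20) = (a - 5)*(a - 1)*(a + 2)*(a + 3)*(a - 4)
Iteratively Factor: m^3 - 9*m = (m + 3)*(m^2 - 3*m) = m*(m + 3)*(m - 3)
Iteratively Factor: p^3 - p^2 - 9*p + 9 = (p - 1)*(p^2 - 9) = (p - 1)*(p + 3)*(p - 3)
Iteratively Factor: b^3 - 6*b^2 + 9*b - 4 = (b - 1)*(b^2 - 5*b + 4) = (b - 4)*(b - 1)*(b - 1)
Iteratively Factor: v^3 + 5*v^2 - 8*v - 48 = (v - 3)*(v^2 + 8*v + 16) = (v - 3)*(v + 4)*(v + 4)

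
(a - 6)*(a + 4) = a^2 - 2*a - 24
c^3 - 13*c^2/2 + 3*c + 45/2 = (c - 5)*(c - 3)*(c + 3/2)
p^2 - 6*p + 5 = (p - 5)*(p - 1)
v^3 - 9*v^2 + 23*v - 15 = (v - 5)*(v - 3)*(v - 1)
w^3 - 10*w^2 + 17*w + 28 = (w - 7)*(w - 4)*(w + 1)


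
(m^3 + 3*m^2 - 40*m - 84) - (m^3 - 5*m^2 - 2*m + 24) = 8*m^2 - 38*m - 108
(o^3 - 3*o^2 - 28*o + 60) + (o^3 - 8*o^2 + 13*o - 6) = 2*o^3 - 11*o^2 - 15*o + 54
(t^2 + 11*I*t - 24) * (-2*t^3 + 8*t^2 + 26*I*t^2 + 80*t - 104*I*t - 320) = -2*t^5 + 8*t^4 + 4*I*t^4 - 158*t^3 - 16*I*t^3 + 632*t^2 + 256*I*t^2 - 1920*t - 1024*I*t + 7680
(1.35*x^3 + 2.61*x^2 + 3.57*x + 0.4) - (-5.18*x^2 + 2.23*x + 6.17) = 1.35*x^3 + 7.79*x^2 + 1.34*x - 5.77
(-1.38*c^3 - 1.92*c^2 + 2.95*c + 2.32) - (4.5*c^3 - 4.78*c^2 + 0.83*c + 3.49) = -5.88*c^3 + 2.86*c^2 + 2.12*c - 1.17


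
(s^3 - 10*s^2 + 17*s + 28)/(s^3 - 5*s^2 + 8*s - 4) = (s^3 - 10*s^2 + 17*s + 28)/(s^3 - 5*s^2 + 8*s - 4)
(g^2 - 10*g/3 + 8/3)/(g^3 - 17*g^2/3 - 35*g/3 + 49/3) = (3*g^2 - 10*g + 8)/(3*g^3 - 17*g^2 - 35*g + 49)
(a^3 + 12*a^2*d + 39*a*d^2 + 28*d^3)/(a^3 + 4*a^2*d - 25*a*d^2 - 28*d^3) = (a + 4*d)/(a - 4*d)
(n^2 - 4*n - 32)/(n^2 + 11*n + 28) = (n - 8)/(n + 7)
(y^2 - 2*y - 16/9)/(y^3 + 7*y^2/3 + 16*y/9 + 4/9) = (3*y - 8)/(3*y^2 + 5*y + 2)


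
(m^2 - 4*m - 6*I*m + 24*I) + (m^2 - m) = 2*m^2 - 5*m - 6*I*m + 24*I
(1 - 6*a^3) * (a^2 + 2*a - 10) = -6*a^5 - 12*a^4 + 60*a^3 + a^2 + 2*a - 10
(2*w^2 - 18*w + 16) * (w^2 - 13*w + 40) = 2*w^4 - 44*w^3 + 330*w^2 - 928*w + 640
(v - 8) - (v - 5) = -3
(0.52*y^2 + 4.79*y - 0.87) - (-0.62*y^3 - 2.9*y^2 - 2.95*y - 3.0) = 0.62*y^3 + 3.42*y^2 + 7.74*y + 2.13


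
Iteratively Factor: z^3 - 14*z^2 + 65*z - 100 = (z - 4)*(z^2 - 10*z + 25) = (z - 5)*(z - 4)*(z - 5)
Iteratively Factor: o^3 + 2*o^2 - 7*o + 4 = (o - 1)*(o^2 + 3*o - 4) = (o - 1)^2*(o + 4)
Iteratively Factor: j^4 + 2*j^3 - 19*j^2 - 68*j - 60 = (j + 2)*(j^3 - 19*j - 30) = (j + 2)*(j + 3)*(j^2 - 3*j - 10) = (j - 5)*(j + 2)*(j + 3)*(j + 2)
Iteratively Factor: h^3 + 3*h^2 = (h + 3)*(h^2) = h*(h + 3)*(h)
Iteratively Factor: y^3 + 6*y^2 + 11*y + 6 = (y + 3)*(y^2 + 3*y + 2) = (y + 1)*(y + 3)*(y + 2)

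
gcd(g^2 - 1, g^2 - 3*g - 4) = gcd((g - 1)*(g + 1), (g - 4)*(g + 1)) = g + 1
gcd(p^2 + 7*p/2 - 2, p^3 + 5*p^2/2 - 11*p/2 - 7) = 1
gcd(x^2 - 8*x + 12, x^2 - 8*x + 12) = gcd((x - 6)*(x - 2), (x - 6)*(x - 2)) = x^2 - 8*x + 12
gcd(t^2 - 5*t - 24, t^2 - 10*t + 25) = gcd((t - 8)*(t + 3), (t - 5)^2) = 1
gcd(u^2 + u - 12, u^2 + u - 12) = u^2 + u - 12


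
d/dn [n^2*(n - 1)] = n*(3*n - 2)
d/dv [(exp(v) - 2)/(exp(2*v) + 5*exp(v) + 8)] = (-(exp(v) - 2)*(2*exp(v) + 5) + exp(2*v) + 5*exp(v) + 8)*exp(v)/(exp(2*v) + 5*exp(v) + 8)^2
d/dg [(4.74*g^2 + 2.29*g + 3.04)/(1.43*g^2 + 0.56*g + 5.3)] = (-0.620299999999999*g^2 + 41.5496*g + 10.4346)/(2.0449*g^4 + 1.6016*g^3 + 15.4716*g^2 + 5.936*g + 28.09)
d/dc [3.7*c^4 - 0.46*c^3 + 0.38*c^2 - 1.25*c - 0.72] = 14.8*c^3 - 1.38*c^2 + 0.76*c - 1.25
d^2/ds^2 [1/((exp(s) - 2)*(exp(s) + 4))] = (4*exp(3*s) + 6*exp(2*s) + 36*exp(s) + 16)*exp(s)/(exp(6*s) + 6*exp(5*s) - 12*exp(4*s) - 88*exp(3*s) + 96*exp(2*s) + 384*exp(s) - 512)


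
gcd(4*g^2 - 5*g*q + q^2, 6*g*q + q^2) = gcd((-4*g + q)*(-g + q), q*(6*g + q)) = 1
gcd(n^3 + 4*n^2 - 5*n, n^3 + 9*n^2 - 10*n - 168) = 1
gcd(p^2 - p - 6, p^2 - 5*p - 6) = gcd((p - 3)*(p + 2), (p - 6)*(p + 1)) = 1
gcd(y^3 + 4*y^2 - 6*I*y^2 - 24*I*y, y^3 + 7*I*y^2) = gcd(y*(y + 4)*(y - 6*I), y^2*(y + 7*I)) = y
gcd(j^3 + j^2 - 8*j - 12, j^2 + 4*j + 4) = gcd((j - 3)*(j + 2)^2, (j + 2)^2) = j^2 + 4*j + 4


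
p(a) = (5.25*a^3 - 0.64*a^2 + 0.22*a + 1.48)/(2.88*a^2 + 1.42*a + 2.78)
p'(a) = (-5.76*a - 1.42)*(5.25*a^3 - 0.64*a^2 + 0.22*a + 1.48)/(2.88*a^2 + 1.42*a + 2.78)^2 + (15.75*a^2 - 1.28*a + 0.22)/(2.88*a^2 + 1.42*a + 2.78)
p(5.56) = 8.88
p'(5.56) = 1.84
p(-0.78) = -0.46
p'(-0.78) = 2.74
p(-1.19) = -1.65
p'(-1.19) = 2.92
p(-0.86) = -0.68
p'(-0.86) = 2.86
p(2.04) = 2.48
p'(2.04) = 1.72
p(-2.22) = -4.31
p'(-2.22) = 2.29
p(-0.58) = 0.04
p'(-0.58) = 2.17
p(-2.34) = -4.58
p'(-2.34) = 2.24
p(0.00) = 0.53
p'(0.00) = -0.19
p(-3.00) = -6.00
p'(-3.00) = 2.07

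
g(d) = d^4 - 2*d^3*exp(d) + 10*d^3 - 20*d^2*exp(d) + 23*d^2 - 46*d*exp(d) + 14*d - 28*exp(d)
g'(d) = -2*d^3*exp(d) + 4*d^3 - 26*d^2*exp(d) + 30*d^2 - 86*d*exp(d) + 46*d - 74*exp(d) + 14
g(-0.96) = -0.43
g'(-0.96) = -11.27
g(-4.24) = -85.51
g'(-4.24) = 53.04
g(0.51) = -80.28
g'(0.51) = -162.18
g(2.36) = -2580.86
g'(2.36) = -4403.14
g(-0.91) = -1.02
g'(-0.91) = -12.38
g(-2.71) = -14.81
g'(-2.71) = 30.58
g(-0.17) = -19.27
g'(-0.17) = -43.70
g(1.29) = -373.22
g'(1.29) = -712.77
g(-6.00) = -120.10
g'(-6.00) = -46.15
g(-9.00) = 1008.03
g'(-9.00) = -885.99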